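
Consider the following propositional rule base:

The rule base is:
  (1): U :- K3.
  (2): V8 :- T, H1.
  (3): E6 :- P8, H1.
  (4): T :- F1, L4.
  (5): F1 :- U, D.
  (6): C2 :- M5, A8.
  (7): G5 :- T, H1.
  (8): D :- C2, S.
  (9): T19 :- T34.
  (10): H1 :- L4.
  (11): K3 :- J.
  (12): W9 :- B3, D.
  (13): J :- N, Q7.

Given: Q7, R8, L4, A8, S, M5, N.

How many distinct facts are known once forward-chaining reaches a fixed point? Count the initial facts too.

Round 1: (6) [C2 :- M5, A8.]; (10) [H1 :- L4.]; (13) [J :- N, Q7.]. Adds C2, H1, J.
Round 2: (8) [D :- C2, S.]; (11) [K3 :- J.]. Adds D, K3.
Round 3: (1) [U :- K3.]. Adds U.
Round 4: (5) [F1 :- U, D.]. Adds F1.
Round 5: (4) [T :- F1, L4.]. Adds T.
Round 6: (2) [V8 :- T, H1.]; (7) [G5 :- T, H1.]. Adds V8, G5.
Closure: {A8, C2, D, F1, G5, H1, J, K3, L4, M5, N, Q7, R8, S, T, U, V8} — 17 facts.

17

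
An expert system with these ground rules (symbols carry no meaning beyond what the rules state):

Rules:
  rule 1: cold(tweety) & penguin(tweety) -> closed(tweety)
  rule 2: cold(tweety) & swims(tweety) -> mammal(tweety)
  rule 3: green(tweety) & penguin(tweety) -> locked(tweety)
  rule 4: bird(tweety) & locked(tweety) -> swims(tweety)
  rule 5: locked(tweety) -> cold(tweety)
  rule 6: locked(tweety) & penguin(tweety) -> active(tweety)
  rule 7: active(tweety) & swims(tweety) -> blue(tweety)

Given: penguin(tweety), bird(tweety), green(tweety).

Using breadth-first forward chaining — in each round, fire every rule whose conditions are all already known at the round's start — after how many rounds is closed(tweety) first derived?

3

Round 1: rule 3 [green(tweety) & penguin(tweety) -> locked(tweety)]. New: locked(tweety).
Round 2: rule 4 [bird(tweety) & locked(tweety) -> swims(tweety)]; rule 5 [locked(tweety) -> cold(tweety)]; rule 6 [locked(tweety) & penguin(tweety) -> active(tweety)]. New: swims(tweety), cold(tweety), active(tweety).
Round 3: rule 1 [cold(tweety) & penguin(tweety) -> closed(tweety)]; rule 2 [cold(tweety) & swims(tweety) -> mammal(tweety)]; rule 7 [active(tweety) & swims(tweety) -> blue(tweety)]. New: closed(tweety), mammal(tweety), blue(tweety).
closed(tweety) first appears in round 3.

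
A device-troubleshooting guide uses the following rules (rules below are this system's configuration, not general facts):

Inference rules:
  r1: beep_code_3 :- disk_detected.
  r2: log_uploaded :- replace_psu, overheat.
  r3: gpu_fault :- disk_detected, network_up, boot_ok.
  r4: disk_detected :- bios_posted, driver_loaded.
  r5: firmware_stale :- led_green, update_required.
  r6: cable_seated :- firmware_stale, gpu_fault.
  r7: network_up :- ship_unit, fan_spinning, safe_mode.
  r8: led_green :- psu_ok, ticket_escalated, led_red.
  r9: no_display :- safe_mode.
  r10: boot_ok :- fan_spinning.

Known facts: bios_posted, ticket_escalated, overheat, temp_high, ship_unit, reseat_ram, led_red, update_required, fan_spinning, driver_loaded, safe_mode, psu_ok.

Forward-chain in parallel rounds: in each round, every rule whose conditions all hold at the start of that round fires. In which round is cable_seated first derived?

Round 1 fires r4, r7, r8, r9, r10, giving disk_detected, network_up, led_green, no_display, boot_ok.
Round 2 fires r1, r3, r5, giving beep_code_3, gpu_fault, firmware_stale.
Round 3 fires r6, giving cable_seated.
cable_seated first appears in round 3.

3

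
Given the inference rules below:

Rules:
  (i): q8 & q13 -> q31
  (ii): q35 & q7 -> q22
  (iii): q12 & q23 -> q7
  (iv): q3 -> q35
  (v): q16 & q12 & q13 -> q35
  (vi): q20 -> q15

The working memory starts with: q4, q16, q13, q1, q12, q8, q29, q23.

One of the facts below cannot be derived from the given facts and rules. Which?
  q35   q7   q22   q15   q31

Round 1 fires (i), (iii), (v), giving q31, q7, q35.
Round 2 fires (ii), giving q22.
Derived: q22 (round 2), q31 (round 1), q7 (round 1), q35 (round 1). q15 never appears in any round.

q15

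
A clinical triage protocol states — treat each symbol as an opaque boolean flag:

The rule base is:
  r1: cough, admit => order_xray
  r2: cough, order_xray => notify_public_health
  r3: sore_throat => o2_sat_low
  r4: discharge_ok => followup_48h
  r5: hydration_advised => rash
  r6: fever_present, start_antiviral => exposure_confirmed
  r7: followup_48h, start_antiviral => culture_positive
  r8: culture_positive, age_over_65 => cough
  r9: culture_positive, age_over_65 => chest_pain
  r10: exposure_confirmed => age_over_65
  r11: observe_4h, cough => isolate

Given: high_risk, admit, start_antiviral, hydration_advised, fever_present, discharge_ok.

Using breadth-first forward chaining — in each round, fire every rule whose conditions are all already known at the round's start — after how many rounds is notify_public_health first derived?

[1] r4 [discharge_ok => followup_48h]; r5 [hydration_advised => rash]; r6 [fever_present, start_antiviral => exposure_confirmed]. ⇒ new: followup_48h, rash, exposure_confirmed.
[2] r7 [followup_48h, start_antiviral => culture_positive]; r10 [exposure_confirmed => age_over_65]. ⇒ new: culture_positive, age_over_65.
[3] r8 [culture_positive, age_over_65 => cough]; r9 [culture_positive, age_over_65 => chest_pain]. ⇒ new: cough, chest_pain.
[4] r1 [cough, admit => order_xray]. ⇒ new: order_xray.
[5] r2 [cough, order_xray => notify_public_health]. ⇒ new: notify_public_health.
notify_public_health first appears in round 5.

5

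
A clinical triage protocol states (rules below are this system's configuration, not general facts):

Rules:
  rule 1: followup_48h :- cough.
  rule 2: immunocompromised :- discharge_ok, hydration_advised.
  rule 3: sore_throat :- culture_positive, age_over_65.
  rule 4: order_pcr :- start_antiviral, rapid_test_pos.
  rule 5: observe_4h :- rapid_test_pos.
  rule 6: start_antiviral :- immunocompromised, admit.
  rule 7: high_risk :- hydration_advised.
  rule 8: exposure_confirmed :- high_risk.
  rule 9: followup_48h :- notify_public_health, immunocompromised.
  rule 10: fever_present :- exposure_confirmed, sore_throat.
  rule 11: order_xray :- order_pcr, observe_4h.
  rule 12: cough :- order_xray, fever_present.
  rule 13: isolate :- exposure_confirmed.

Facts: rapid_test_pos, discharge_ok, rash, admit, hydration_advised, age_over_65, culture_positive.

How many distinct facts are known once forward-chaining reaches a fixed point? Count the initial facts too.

19

[1] rule 2 [immunocompromised :- discharge_ok, hydration_advised.]; rule 3 [sore_throat :- culture_positive, age_over_65.]; rule 5 [observe_4h :- rapid_test_pos.]; rule 7 [high_risk :- hydration_advised.]. ⇒ new: immunocompromised, sore_throat, observe_4h, high_risk.
[2] rule 6 [start_antiviral :- immunocompromised, admit.]; rule 8 [exposure_confirmed :- high_risk.]. ⇒ new: start_antiviral, exposure_confirmed.
[3] rule 4 [order_pcr :- start_antiviral, rapid_test_pos.]; rule 10 [fever_present :- exposure_confirmed, sore_throat.]; rule 13 [isolate :- exposure_confirmed.]. ⇒ new: order_pcr, fever_present, isolate.
[4] rule 11 [order_xray :- order_pcr, observe_4h.]. ⇒ new: order_xray.
[5] rule 12 [cough :- order_xray, fever_present.]. ⇒ new: cough.
[6] rule 1 [followup_48h :- cough.]. ⇒ new: followup_48h.
Closure: {admit, age_over_65, cough, culture_positive, discharge_ok, exposure_confirmed, fever_present, followup_48h, high_risk, hydration_advised, immunocompromised, isolate, observe_4h, order_pcr, order_xray, rapid_test_pos, rash, sore_throat, start_antiviral} — 19 facts.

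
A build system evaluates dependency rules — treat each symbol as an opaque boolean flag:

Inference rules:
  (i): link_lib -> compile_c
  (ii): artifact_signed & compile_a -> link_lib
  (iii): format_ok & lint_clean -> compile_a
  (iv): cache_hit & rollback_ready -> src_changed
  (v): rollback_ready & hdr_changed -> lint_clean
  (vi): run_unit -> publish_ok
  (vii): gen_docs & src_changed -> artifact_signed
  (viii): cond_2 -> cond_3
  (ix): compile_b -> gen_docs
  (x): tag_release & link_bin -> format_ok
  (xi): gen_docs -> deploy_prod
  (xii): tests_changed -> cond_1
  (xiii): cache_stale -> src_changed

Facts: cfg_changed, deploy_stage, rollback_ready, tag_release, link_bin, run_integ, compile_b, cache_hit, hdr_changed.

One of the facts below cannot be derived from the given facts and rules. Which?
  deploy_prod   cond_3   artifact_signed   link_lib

cond_3

[1] (iv) [cache_hit & rollback_ready -> src_changed]; (v) [rollback_ready & hdr_changed -> lint_clean]; (ix) [compile_b -> gen_docs]; (x) [tag_release & link_bin -> format_ok]. ⇒ new: src_changed, lint_clean, gen_docs, format_ok.
[2] (iii) [format_ok & lint_clean -> compile_a]; (vii) [gen_docs & src_changed -> artifact_signed]; (xi) [gen_docs -> deploy_prod]. ⇒ new: compile_a, artifact_signed, deploy_prod.
[3] (ii) [artifact_signed & compile_a -> link_lib]. ⇒ new: link_lib.
[4] (i) [link_lib -> compile_c]. ⇒ new: compile_c.
Derived: deploy_prod (round 2), link_lib (round 3), artifact_signed (round 2). cond_3 never appears in any round.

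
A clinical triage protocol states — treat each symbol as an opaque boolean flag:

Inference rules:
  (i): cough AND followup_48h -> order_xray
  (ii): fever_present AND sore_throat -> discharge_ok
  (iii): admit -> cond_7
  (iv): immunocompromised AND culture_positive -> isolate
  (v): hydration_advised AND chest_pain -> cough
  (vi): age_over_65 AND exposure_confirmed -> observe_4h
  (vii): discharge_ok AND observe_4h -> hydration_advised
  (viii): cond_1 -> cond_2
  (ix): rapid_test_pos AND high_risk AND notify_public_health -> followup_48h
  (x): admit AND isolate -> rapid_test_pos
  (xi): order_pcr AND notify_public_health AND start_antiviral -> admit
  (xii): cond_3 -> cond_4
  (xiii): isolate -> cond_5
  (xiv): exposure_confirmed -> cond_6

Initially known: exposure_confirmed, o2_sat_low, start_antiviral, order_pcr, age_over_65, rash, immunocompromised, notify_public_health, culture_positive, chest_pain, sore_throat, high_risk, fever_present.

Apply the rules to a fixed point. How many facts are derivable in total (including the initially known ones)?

25

[1] (ii) [fever_present AND sore_throat -> discharge_ok]; (iv) [immunocompromised AND culture_positive -> isolate]; (vi) [age_over_65 AND exposure_confirmed -> observe_4h]; (xi) [order_pcr AND notify_public_health AND start_antiviral -> admit]; (xiv) [exposure_confirmed -> cond_6]. ⇒ new: discharge_ok, isolate, observe_4h, admit, cond_6.
[2] (iii) [admit -> cond_7]; (vii) [discharge_ok AND observe_4h -> hydration_advised]; (x) [admit AND isolate -> rapid_test_pos]; (xiii) [isolate -> cond_5]. ⇒ new: cond_7, hydration_advised, rapid_test_pos, cond_5.
[3] (v) [hydration_advised AND chest_pain -> cough]; (ix) [rapid_test_pos AND high_risk AND notify_public_health -> followup_48h]. ⇒ new: cough, followup_48h.
[4] (i) [cough AND followup_48h -> order_xray]. ⇒ new: order_xray.
Closure: {admit, age_over_65, chest_pain, cond_5, cond_6, cond_7, cough, culture_positive, discharge_ok, exposure_confirmed, fever_present, followup_48h, high_risk, hydration_advised, immunocompromised, isolate, notify_public_health, o2_sat_low, observe_4h, order_pcr, order_xray, rapid_test_pos, rash, sore_throat, start_antiviral} — 25 facts.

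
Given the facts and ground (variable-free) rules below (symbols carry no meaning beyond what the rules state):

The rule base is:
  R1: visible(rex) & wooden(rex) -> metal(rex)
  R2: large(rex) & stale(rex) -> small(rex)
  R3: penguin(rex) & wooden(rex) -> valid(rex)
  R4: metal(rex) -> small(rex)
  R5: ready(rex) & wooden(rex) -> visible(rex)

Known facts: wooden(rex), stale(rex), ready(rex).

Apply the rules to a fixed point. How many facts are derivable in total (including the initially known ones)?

Round 1 fires R5, giving visible(rex).
Round 2 fires R1, giving metal(rex).
Round 3 fires R4, giving small(rex).
Closure: {metal(rex), ready(rex), small(rex), stale(rex), visible(rex), wooden(rex)} — 6 facts.

6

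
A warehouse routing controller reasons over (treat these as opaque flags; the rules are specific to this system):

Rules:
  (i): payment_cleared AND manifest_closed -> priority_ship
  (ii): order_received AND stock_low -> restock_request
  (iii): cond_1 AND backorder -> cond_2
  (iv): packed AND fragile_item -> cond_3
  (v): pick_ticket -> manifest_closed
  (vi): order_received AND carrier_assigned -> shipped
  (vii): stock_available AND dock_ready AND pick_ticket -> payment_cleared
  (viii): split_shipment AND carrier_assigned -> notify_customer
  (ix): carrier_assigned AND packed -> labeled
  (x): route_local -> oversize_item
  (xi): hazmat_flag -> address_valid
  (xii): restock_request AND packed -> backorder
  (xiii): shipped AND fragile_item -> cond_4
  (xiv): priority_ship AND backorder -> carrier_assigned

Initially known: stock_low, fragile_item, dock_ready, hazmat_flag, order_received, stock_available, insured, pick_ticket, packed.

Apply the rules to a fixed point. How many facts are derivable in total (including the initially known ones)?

20

[1] (ii) [order_received AND stock_low -> restock_request]; (iv) [packed AND fragile_item -> cond_3]; (v) [pick_ticket -> manifest_closed]; (vii) [stock_available AND dock_ready AND pick_ticket -> payment_cleared]; (xi) [hazmat_flag -> address_valid]. ⇒ new: restock_request, cond_3, manifest_closed, payment_cleared, address_valid.
[2] (i) [payment_cleared AND manifest_closed -> priority_ship]; (xii) [restock_request AND packed -> backorder]. ⇒ new: priority_ship, backorder.
[3] (xiv) [priority_ship AND backorder -> carrier_assigned]. ⇒ new: carrier_assigned.
[4] (vi) [order_received AND carrier_assigned -> shipped]; (ix) [carrier_assigned AND packed -> labeled]. ⇒ new: shipped, labeled.
[5] (xiii) [shipped AND fragile_item -> cond_4]. ⇒ new: cond_4.
Closure: {address_valid, backorder, carrier_assigned, cond_3, cond_4, dock_ready, fragile_item, hazmat_flag, insured, labeled, manifest_closed, order_received, packed, payment_cleared, pick_ticket, priority_ship, restock_request, shipped, stock_available, stock_low} — 20 facts.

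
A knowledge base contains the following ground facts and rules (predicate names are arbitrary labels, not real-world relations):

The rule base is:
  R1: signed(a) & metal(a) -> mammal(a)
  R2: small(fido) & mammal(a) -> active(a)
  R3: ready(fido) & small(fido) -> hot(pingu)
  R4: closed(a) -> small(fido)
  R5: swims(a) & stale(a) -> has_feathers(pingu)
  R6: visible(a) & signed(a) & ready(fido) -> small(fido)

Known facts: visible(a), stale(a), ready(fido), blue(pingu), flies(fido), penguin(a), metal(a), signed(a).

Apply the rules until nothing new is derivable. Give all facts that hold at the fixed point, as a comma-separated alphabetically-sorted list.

active(a), blue(pingu), flies(fido), hot(pingu), mammal(a), metal(a), penguin(a), ready(fido), signed(a), small(fido), stale(a), visible(a)

Round 1: R1 [signed(a) & metal(a) -> mammal(a)]; R6 [visible(a) & signed(a) & ready(fido) -> small(fido)]. New: mammal(a), small(fido).
Round 2: R2 [small(fido) & mammal(a) -> active(a)]; R3 [ready(fido) & small(fido) -> hot(pingu)]. New: active(a), hot(pingu).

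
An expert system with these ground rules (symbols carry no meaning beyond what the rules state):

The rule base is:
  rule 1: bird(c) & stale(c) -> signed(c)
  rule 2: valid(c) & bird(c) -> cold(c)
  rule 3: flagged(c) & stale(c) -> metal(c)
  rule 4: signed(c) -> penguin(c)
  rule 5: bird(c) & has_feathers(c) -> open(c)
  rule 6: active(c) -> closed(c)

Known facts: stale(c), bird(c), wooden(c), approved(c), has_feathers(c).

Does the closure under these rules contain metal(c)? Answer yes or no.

no

Round 1: rule 1 [bird(c) & stale(c) -> signed(c)]; rule 5 [bird(c) & has_feathers(c) -> open(c)]. Adds signed(c), open(c).
Round 2: rule 4 [signed(c) -> penguin(c)]. Adds penguin(c).
Fixed point reached. metal(c) is concluded only by rule 3; rule 3 needs flagged(c) (never derived).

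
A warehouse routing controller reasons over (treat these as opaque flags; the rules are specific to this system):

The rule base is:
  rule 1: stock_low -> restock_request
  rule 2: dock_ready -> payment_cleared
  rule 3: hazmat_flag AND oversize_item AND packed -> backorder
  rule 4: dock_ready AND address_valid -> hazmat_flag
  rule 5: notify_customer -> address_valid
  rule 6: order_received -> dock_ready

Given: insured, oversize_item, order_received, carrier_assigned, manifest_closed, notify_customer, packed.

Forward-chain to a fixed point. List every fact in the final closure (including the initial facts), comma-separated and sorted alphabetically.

address_valid, backorder, carrier_assigned, dock_ready, hazmat_flag, insured, manifest_closed, notify_customer, order_received, oversize_item, packed, payment_cleared

Round 1: rule 5 [notify_customer -> address_valid]; rule 6 [order_received -> dock_ready]. New: address_valid, dock_ready.
Round 2: rule 2 [dock_ready -> payment_cleared]; rule 4 [dock_ready AND address_valid -> hazmat_flag]. New: payment_cleared, hazmat_flag.
Round 3: rule 3 [hazmat_flag AND oversize_item AND packed -> backorder]. New: backorder.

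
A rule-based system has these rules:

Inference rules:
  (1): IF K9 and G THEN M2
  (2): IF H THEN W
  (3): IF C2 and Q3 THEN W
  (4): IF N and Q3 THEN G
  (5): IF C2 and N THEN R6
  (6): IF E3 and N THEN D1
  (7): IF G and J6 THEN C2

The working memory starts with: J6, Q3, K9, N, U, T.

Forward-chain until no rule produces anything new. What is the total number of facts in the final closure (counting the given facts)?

11

Round 1 — (4), derive G.
Round 2 — (1), (7), derive M2, C2.
Round 3 — (3), (5), derive W, R6.
Closure: {C2, G, J6, K9, M2, N, Q3, R6, T, U, W} — 11 facts.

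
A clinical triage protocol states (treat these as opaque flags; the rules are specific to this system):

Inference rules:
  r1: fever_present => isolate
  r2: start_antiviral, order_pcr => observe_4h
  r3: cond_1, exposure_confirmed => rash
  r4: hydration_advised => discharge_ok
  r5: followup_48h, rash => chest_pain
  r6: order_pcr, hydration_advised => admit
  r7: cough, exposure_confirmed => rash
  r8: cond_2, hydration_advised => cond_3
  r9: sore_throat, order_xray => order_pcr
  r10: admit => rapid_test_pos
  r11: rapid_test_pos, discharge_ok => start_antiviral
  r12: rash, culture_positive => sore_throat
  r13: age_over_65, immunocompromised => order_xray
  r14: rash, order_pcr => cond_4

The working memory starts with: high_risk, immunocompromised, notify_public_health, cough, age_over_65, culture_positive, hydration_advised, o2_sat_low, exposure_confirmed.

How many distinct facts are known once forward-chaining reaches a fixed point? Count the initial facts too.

Round 1: r4 [hydration_advised => discharge_ok]; r7 [cough, exposure_confirmed => rash]; r13 [age_over_65, immunocompromised => order_xray]. New: discharge_ok, rash, order_xray.
Round 2: r12 [rash, culture_positive => sore_throat]. New: sore_throat.
Round 3: r9 [sore_throat, order_xray => order_pcr]. New: order_pcr.
Round 4: r6 [order_pcr, hydration_advised => admit]; r14 [rash, order_pcr => cond_4]. New: admit, cond_4.
Round 5: r10 [admit => rapid_test_pos]. New: rapid_test_pos.
Round 6: r11 [rapid_test_pos, discharge_ok => start_antiviral]. New: start_antiviral.
Round 7: r2 [start_antiviral, order_pcr => observe_4h]. New: observe_4h.
Closure: {admit, age_over_65, cond_4, cough, culture_positive, discharge_ok, exposure_confirmed, high_risk, hydration_advised, immunocompromised, notify_public_health, o2_sat_low, observe_4h, order_pcr, order_xray, rapid_test_pos, rash, sore_throat, start_antiviral} — 19 facts.

19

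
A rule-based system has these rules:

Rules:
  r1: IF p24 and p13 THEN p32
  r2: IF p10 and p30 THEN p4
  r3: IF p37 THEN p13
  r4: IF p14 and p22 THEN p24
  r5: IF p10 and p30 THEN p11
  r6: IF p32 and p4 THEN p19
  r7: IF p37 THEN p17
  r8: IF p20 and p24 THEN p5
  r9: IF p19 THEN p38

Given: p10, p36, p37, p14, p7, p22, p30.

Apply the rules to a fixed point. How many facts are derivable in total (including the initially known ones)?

Round 1 fires r2, r3, r4, r5, r7, giving p4, p13, p24, p11, p17.
Round 2 fires r1, giving p32.
Round 3 fires r6, giving p19.
Round 4 fires r9, giving p38.
Closure: {p10, p11, p13, p14, p17, p19, p22, p24, p30, p32, p36, p37, p38, p4, p7} — 15 facts.

15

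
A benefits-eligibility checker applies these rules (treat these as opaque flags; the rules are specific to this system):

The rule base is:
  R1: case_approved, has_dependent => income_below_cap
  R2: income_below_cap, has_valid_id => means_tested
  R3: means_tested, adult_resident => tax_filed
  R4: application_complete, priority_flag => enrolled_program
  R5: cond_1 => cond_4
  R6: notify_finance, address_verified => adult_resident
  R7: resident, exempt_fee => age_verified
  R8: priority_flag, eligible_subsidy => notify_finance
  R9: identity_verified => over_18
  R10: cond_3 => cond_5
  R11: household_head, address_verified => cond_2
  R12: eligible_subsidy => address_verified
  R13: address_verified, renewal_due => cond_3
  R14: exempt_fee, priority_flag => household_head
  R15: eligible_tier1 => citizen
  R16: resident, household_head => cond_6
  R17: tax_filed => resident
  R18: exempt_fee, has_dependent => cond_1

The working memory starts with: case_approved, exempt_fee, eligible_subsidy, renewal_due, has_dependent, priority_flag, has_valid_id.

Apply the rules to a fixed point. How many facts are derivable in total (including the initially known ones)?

22

[1] R1 [case_approved, has_dependent => income_below_cap]; R8 [priority_flag, eligible_subsidy => notify_finance]; R12 [eligible_subsidy => address_verified]; R14 [exempt_fee, priority_flag => household_head]; R18 [exempt_fee, has_dependent => cond_1]. ⇒ new: income_below_cap, notify_finance, address_verified, household_head, cond_1.
[2] R2 [income_below_cap, has_valid_id => means_tested]; R5 [cond_1 => cond_4]; R6 [notify_finance, address_verified => adult_resident]; R11 [household_head, address_verified => cond_2]; R13 [address_verified, renewal_due => cond_3]. ⇒ new: means_tested, cond_4, adult_resident, cond_2, cond_3.
[3] R3 [means_tested, adult_resident => tax_filed]; R10 [cond_3 => cond_5]. ⇒ new: tax_filed, cond_5.
[4] R17 [tax_filed => resident]. ⇒ new: resident.
[5] R7 [resident, exempt_fee => age_verified]; R16 [resident, household_head => cond_6]. ⇒ new: age_verified, cond_6.
Closure: {address_verified, adult_resident, age_verified, case_approved, cond_1, cond_2, cond_3, cond_4, cond_5, cond_6, eligible_subsidy, exempt_fee, has_dependent, has_valid_id, household_head, income_below_cap, means_tested, notify_finance, priority_flag, renewal_due, resident, tax_filed} — 22 facts.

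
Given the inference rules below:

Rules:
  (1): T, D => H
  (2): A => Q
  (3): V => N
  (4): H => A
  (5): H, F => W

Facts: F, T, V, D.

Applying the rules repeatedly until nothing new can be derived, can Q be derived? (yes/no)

yes

Round 1: (1) [T, D => H]; (3) [V => N]. Adds H, N.
Round 2: (4) [H => A]; (5) [H, F => W]. Adds A, W.
Round 3: (2) [A => Q]. Adds Q.
Q appears in round 3, so it is derivable.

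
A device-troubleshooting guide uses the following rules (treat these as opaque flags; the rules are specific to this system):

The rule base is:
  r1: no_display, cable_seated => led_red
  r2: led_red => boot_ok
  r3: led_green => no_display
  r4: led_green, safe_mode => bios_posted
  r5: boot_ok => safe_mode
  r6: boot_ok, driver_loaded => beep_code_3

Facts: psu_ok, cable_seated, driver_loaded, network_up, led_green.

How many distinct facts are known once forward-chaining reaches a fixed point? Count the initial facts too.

11

Round 1 — r3, derive no_display.
Round 2 — r1, derive led_red.
Round 3 — r2, derive boot_ok.
Round 4 — r5, r6, derive safe_mode, beep_code_3.
Round 5 — r4, derive bios_posted.
Closure: {beep_code_3, bios_posted, boot_ok, cable_seated, driver_loaded, led_green, led_red, network_up, no_display, psu_ok, safe_mode} — 11 facts.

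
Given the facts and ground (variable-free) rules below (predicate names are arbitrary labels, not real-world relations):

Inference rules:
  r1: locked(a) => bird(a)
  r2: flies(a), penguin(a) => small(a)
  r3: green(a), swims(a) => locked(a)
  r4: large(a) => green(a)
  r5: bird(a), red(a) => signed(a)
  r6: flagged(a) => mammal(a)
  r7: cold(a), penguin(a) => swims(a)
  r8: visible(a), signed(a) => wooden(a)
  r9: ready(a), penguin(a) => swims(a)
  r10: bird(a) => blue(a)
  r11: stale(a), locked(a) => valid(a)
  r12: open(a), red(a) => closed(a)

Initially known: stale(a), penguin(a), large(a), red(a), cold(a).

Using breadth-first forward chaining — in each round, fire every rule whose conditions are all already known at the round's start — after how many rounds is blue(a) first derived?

Round 1: r4 [large(a) => green(a)]; r7 [cold(a), penguin(a) => swims(a)]. Adds green(a), swims(a).
Round 2: r3 [green(a), swims(a) => locked(a)]. Adds locked(a).
Round 3: r1 [locked(a) => bird(a)]; r11 [stale(a), locked(a) => valid(a)]. Adds bird(a), valid(a).
Round 4: r5 [bird(a), red(a) => signed(a)]; r10 [bird(a) => blue(a)]. Adds signed(a), blue(a).
blue(a) first appears in round 4.

4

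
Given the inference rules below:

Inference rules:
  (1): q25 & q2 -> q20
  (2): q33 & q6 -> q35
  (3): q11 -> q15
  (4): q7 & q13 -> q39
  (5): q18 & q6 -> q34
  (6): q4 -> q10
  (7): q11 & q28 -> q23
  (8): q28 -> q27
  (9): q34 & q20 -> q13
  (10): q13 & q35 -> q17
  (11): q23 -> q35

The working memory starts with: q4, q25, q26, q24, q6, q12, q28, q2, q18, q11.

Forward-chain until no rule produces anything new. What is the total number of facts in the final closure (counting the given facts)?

19

Round 1: (1) [q25 & q2 -> q20]; (3) [q11 -> q15]; (5) [q18 & q6 -> q34]; (6) [q4 -> q10]; (7) [q11 & q28 -> q23]; (8) [q28 -> q27]. New: q20, q15, q34, q10, q23, q27.
Round 2: (9) [q34 & q20 -> q13]; (11) [q23 -> q35]. New: q13, q35.
Round 3: (10) [q13 & q35 -> q17]. New: q17.
Closure: {q10, q11, q12, q13, q15, q17, q18, q2, q20, q23, q24, q25, q26, q27, q28, q34, q35, q4, q6} — 19 facts.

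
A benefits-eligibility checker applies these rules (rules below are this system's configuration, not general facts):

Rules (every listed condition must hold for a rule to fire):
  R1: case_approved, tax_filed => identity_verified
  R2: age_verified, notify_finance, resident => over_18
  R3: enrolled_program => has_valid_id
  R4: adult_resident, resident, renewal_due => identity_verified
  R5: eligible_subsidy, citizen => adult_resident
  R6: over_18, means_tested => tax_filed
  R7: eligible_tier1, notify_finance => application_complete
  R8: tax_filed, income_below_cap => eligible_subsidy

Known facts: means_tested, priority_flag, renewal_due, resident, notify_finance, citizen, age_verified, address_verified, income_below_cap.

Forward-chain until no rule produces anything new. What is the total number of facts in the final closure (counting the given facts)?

14

[1] R2 [age_verified, notify_finance, resident => over_18]. ⇒ new: over_18.
[2] R6 [over_18, means_tested => tax_filed]. ⇒ new: tax_filed.
[3] R8 [tax_filed, income_below_cap => eligible_subsidy]. ⇒ new: eligible_subsidy.
[4] R5 [eligible_subsidy, citizen => adult_resident]. ⇒ new: adult_resident.
[5] R4 [adult_resident, resident, renewal_due => identity_verified]. ⇒ new: identity_verified.
Closure: {address_verified, adult_resident, age_verified, citizen, eligible_subsidy, identity_verified, income_below_cap, means_tested, notify_finance, over_18, priority_flag, renewal_due, resident, tax_filed} — 14 facts.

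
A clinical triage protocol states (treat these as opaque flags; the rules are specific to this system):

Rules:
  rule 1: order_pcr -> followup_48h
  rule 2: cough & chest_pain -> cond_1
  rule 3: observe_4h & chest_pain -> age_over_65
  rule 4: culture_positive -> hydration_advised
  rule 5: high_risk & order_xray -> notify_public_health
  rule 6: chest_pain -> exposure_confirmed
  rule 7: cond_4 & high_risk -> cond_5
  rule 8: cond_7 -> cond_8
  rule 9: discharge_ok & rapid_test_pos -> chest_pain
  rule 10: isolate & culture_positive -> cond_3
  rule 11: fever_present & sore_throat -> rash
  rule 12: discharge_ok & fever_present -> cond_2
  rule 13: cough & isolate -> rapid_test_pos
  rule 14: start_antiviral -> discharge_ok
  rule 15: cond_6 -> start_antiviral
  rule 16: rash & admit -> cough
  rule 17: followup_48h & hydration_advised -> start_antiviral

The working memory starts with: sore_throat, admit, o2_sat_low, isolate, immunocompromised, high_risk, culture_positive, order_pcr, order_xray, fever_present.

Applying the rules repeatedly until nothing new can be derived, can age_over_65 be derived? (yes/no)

Round 1 — rule 1, rule 4, rule 5, rule 10, rule 11, derive followup_48h, hydration_advised, notify_public_health, cond_3, rash.
Round 2 — rule 16, rule 17, derive cough, start_antiviral.
Round 3 — rule 13, rule 14, derive rapid_test_pos, discharge_ok.
Round 4 — rule 9, rule 12, derive chest_pain, cond_2.
Round 5 — rule 2, rule 6, derive cond_1, exposure_confirmed.
Fixed point reached. age_over_65 is concluded only by rule 3; rule 3 needs observe_4h (never derived).

no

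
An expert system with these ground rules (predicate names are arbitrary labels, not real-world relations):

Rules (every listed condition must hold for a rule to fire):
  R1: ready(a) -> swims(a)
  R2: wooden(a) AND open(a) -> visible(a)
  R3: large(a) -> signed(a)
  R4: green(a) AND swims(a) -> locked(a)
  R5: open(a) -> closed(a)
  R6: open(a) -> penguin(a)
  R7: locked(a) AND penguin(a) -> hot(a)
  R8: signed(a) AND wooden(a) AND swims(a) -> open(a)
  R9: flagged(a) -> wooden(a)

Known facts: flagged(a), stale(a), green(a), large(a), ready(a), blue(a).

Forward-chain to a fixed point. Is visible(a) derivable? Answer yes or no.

yes

Round 1: R1 [ready(a) -> swims(a)]; R3 [large(a) -> signed(a)]; R9 [flagged(a) -> wooden(a)]. Adds swims(a), signed(a), wooden(a).
Round 2: R4 [green(a) AND swims(a) -> locked(a)]; R8 [signed(a) AND wooden(a) AND swims(a) -> open(a)]. Adds locked(a), open(a).
Round 3: R2 [wooden(a) AND open(a) -> visible(a)]; R5 [open(a) -> closed(a)]; R6 [open(a) -> penguin(a)]. Adds visible(a), closed(a), penguin(a).
Round 4: R7 [locked(a) AND penguin(a) -> hot(a)]. Adds hot(a).
visible(a) appears in round 3, so it is derivable.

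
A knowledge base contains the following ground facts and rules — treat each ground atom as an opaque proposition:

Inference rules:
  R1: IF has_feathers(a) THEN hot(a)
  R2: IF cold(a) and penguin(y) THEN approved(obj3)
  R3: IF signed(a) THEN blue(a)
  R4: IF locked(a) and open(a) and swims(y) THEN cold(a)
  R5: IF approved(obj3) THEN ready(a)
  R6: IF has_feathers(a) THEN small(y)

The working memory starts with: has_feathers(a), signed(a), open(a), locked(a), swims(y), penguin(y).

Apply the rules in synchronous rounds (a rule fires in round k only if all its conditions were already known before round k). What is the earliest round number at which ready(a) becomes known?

Round 1: R1 [IF has_feathers(a) THEN hot(a)]; R3 [IF signed(a) THEN blue(a)]; R4 [IF locked(a) and open(a) and swims(y) THEN cold(a)]; R6 [IF has_feathers(a) THEN small(y)]. New: hot(a), blue(a), cold(a), small(y).
Round 2: R2 [IF cold(a) and penguin(y) THEN approved(obj3)]. New: approved(obj3).
Round 3: R5 [IF approved(obj3) THEN ready(a)]. New: ready(a).
ready(a) first appears in round 3.

3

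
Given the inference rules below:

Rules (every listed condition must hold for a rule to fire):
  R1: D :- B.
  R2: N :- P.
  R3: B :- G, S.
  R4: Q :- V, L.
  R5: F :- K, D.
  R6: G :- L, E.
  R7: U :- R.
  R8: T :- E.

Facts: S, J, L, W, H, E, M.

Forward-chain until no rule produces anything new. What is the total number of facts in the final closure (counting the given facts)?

11

[1] R6 [G :- L, E.]; R8 [T :- E.]. ⇒ new: G, T.
[2] R3 [B :- G, S.]. ⇒ new: B.
[3] R1 [D :- B.]. ⇒ new: D.
Closure: {B, D, E, G, H, J, L, M, S, T, W} — 11 facts.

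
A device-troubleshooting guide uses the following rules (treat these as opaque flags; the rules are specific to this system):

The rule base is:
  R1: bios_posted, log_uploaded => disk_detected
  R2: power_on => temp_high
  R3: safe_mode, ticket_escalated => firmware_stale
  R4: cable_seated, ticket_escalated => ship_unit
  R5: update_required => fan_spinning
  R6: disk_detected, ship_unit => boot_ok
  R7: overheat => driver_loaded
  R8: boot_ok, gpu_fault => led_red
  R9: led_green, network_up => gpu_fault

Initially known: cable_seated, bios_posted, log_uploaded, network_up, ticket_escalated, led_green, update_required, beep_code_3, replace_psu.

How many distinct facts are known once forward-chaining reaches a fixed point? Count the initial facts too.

[1] R1 [bios_posted, log_uploaded => disk_detected]; R4 [cable_seated, ticket_escalated => ship_unit]; R5 [update_required => fan_spinning]; R9 [led_green, network_up => gpu_fault]. ⇒ new: disk_detected, ship_unit, fan_spinning, gpu_fault.
[2] R6 [disk_detected, ship_unit => boot_ok]. ⇒ new: boot_ok.
[3] R8 [boot_ok, gpu_fault => led_red]. ⇒ new: led_red.
Closure: {beep_code_3, bios_posted, boot_ok, cable_seated, disk_detected, fan_spinning, gpu_fault, led_green, led_red, log_uploaded, network_up, replace_psu, ship_unit, ticket_escalated, update_required} — 15 facts.

15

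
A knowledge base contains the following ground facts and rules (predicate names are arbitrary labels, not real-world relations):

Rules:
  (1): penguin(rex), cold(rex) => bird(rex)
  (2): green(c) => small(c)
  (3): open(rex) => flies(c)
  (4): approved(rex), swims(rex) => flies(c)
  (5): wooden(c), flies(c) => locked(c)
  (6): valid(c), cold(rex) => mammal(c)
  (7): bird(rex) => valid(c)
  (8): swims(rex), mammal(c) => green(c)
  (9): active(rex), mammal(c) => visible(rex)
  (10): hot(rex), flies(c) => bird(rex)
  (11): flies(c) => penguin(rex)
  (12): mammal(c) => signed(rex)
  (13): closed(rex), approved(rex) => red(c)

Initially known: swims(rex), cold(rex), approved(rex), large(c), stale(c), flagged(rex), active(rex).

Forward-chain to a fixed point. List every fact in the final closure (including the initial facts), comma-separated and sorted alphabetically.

Round 1: (4) [approved(rex), swims(rex) => flies(c)]. Adds flies(c).
Round 2: (11) [flies(c) => penguin(rex)]. Adds penguin(rex).
Round 3: (1) [penguin(rex), cold(rex) => bird(rex)]. Adds bird(rex).
Round 4: (7) [bird(rex) => valid(c)]. Adds valid(c).
Round 5: (6) [valid(c), cold(rex) => mammal(c)]. Adds mammal(c).
Round 6: (8) [swims(rex), mammal(c) => green(c)]; (9) [active(rex), mammal(c) => visible(rex)]; (12) [mammal(c) => signed(rex)]. Adds green(c), visible(rex), signed(rex).
Round 7: (2) [green(c) => small(c)]. Adds small(c).

active(rex), approved(rex), bird(rex), cold(rex), flagged(rex), flies(c), green(c), large(c), mammal(c), penguin(rex), signed(rex), small(c), stale(c), swims(rex), valid(c), visible(rex)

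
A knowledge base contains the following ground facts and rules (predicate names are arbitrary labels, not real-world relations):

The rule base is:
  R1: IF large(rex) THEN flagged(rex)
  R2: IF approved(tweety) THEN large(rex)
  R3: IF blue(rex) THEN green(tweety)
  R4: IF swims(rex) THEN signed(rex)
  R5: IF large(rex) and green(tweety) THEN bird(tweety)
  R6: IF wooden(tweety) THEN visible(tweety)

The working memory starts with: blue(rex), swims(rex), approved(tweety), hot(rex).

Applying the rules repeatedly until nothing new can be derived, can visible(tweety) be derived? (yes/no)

[1] R2 [IF approved(tweety) THEN large(rex)]; R3 [IF blue(rex) THEN green(tweety)]; R4 [IF swims(rex) THEN signed(rex)]. ⇒ new: large(rex), green(tweety), signed(rex).
[2] R1 [IF large(rex) THEN flagged(rex)]; R5 [IF large(rex) and green(tweety) THEN bird(tweety)]. ⇒ new: flagged(rex), bird(tweety).
Fixed point reached. visible(tweety) is concluded only by R6; R6 needs wooden(tweety) (never derived).

no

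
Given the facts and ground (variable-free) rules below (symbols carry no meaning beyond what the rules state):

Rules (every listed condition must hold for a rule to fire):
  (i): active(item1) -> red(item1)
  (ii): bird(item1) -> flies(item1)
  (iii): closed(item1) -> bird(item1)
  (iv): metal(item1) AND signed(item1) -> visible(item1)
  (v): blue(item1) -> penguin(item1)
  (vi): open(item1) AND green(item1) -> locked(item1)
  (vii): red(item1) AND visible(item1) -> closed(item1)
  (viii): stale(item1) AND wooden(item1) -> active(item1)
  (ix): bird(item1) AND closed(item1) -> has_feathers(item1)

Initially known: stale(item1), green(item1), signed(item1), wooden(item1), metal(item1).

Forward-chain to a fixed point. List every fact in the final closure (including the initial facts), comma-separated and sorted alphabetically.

active(item1), bird(item1), closed(item1), flies(item1), green(item1), has_feathers(item1), metal(item1), red(item1), signed(item1), stale(item1), visible(item1), wooden(item1)

[1] (iv) [metal(item1) AND signed(item1) -> visible(item1)]; (viii) [stale(item1) AND wooden(item1) -> active(item1)]. ⇒ new: visible(item1), active(item1).
[2] (i) [active(item1) -> red(item1)]. ⇒ new: red(item1).
[3] (vii) [red(item1) AND visible(item1) -> closed(item1)]. ⇒ new: closed(item1).
[4] (iii) [closed(item1) -> bird(item1)]. ⇒ new: bird(item1).
[5] (ii) [bird(item1) -> flies(item1)]; (ix) [bird(item1) AND closed(item1) -> has_feathers(item1)]. ⇒ new: flies(item1), has_feathers(item1).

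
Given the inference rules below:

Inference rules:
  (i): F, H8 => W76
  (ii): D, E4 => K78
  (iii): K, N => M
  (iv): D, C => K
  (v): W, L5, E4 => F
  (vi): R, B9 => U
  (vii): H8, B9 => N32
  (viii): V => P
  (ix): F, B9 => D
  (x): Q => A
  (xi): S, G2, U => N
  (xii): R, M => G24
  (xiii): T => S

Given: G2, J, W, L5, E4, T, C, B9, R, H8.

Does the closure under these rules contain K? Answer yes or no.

yes

Round 1 fires (v), (vi), (vii), (xiii), giving F, U, N32, S.
Round 2 fires (i), (ix), (xi), giving W76, D, N.
Round 3 fires (ii), (iv), giving K78, K.
Round 4 fires (iii), giving M.
Round 5 fires (xii), giving G24.
K appears in round 3, so it is derivable.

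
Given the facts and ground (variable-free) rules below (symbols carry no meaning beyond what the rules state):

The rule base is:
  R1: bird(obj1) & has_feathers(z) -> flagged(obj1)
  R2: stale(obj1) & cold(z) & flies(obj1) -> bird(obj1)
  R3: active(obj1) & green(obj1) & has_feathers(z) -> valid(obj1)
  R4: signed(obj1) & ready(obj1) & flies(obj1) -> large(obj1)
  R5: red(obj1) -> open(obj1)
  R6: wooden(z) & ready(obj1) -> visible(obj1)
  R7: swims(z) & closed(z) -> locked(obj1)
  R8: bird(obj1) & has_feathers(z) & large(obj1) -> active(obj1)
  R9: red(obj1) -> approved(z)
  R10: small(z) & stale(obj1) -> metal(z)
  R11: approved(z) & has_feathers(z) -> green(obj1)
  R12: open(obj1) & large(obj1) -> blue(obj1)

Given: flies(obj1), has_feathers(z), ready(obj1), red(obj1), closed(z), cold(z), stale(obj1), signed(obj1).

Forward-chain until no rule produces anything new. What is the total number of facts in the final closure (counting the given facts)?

17

Round 1: R2 [stale(obj1) & cold(z) & flies(obj1) -> bird(obj1)]; R4 [signed(obj1) & ready(obj1) & flies(obj1) -> large(obj1)]; R5 [red(obj1) -> open(obj1)]; R9 [red(obj1) -> approved(z)]. New: bird(obj1), large(obj1), open(obj1), approved(z).
Round 2: R1 [bird(obj1) & has_feathers(z) -> flagged(obj1)]; R8 [bird(obj1) & has_feathers(z) & large(obj1) -> active(obj1)]; R11 [approved(z) & has_feathers(z) -> green(obj1)]; R12 [open(obj1) & large(obj1) -> blue(obj1)]. New: flagged(obj1), active(obj1), green(obj1), blue(obj1).
Round 3: R3 [active(obj1) & green(obj1) & has_feathers(z) -> valid(obj1)]. New: valid(obj1).
Closure: {active(obj1), approved(z), bird(obj1), blue(obj1), closed(z), cold(z), flagged(obj1), flies(obj1), green(obj1), has_feathers(z), large(obj1), open(obj1), ready(obj1), red(obj1), signed(obj1), stale(obj1), valid(obj1)} — 17 facts.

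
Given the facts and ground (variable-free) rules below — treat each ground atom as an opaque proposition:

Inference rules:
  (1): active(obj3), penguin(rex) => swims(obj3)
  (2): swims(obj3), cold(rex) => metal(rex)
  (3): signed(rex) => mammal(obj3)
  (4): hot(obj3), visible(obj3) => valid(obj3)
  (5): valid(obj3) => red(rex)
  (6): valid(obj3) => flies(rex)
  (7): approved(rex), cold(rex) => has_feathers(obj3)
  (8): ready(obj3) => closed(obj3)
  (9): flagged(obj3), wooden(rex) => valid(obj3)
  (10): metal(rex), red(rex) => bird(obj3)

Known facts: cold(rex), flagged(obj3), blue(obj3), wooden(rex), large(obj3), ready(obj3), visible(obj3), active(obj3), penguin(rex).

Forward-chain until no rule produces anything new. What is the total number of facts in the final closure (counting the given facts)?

16

[1] (1) [active(obj3), penguin(rex) => swims(obj3)]; (8) [ready(obj3) => closed(obj3)]; (9) [flagged(obj3), wooden(rex) => valid(obj3)]. ⇒ new: swims(obj3), closed(obj3), valid(obj3).
[2] (2) [swims(obj3), cold(rex) => metal(rex)]; (5) [valid(obj3) => red(rex)]; (6) [valid(obj3) => flies(rex)]. ⇒ new: metal(rex), red(rex), flies(rex).
[3] (10) [metal(rex), red(rex) => bird(obj3)]. ⇒ new: bird(obj3).
Closure: {active(obj3), bird(obj3), blue(obj3), closed(obj3), cold(rex), flagged(obj3), flies(rex), large(obj3), metal(rex), penguin(rex), ready(obj3), red(rex), swims(obj3), valid(obj3), visible(obj3), wooden(rex)} — 16 facts.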